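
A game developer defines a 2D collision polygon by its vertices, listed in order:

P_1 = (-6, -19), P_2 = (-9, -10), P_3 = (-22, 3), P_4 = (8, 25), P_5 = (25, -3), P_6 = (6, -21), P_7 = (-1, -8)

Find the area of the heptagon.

1093

Apply the shoelace formula: 2A = Σ (x_i·y_{i+1} − x_{i+1}·y_i), indices taken mod 7.
Σ = (-111) + (-247) + (-574) + (-649) + (-507) + (-69) + (-29) = -2186
Area = |Σ|/2 = 1093.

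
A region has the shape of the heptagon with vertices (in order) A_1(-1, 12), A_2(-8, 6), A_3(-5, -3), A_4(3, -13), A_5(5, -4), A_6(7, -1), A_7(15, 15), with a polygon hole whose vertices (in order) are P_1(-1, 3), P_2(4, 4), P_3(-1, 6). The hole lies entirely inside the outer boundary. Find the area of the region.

Outer boundary:
Apply the shoelace formula: 2A = Σ (x_i·y_{i+1} − x_{i+1}·y_i), indices taken mod 7.
Σ = (90) + (54) + (74) + (53) + (23) + (120) + (195) = 609
Area = |Σ|/2 = 304.5.
Hole:
Apply the shoelace formula: 2A = Σ (x_i·y_{i+1} − x_{i+1}·y_i), indices taken mod 3.
Σ = (-16) + (28) + (3) = 15
Area = |Σ|/2 = 7.5.
Net area = 304.5 − 7.5 = 297.

297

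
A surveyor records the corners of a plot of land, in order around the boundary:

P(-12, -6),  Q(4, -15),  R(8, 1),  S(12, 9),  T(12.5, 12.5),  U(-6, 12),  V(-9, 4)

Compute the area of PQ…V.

Σ = (204) + (124) + (60) + (37.5) + (225) + (84) + (102) = 836.5
Area = |Σ|/2 = 418.25.

418.25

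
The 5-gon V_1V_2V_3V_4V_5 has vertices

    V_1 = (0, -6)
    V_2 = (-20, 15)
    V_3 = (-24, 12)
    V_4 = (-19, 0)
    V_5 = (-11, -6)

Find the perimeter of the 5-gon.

|V_1V_2| = √((-20)² + (21)²) = √841 = 29
|V_2V_3| = √((-4)² + (-3)²) = √25 = 5
|V_3V_4| = √((5)² + (-12)²) = √169 = 13
|V_4V_5| = √((8)² + (-6)²) = √100 = 10
|V_5V_1| = √((11)² + (0)²) = √121 = 11
Perimeter = 29 + 5 + 13 + 10 + 11 = 68.

68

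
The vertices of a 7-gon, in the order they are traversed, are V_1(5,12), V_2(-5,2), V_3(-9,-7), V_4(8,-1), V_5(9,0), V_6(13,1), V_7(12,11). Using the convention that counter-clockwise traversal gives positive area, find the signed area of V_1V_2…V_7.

Apply the shoelace (surveyor's) formula: 2A = Σ (x_i·y_{i+1} − x_{i+1}·y_i), indices taken mod 7.
Cross-terms: 70, 53, 65, 9, 9, 131, 89  ⇒  Σ = 426
Signed area = Σ/2 = 213 (positive ⇒ counter-clockwise traversal).

213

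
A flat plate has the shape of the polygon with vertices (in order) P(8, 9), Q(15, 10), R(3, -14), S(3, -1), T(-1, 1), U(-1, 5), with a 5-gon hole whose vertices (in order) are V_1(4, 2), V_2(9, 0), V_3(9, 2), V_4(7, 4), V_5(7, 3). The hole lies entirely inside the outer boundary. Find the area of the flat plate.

Outer boundary:
Apply the surveyor's formula: 2A = Σ (x_i·y_{i+1} − x_{i+1}·y_i), indices taken mod 6.
P→Q: (8)(10) − (15)(9) = -55
Q→R: (15)(-14) − (3)(10) = -240
R→S: (3)(-1) − (3)(-14) = 39
S→T: (3)(1) − (-1)(-1) = 2
T→U: (-1)(5) − (-1)(1) = -4
U→P: (-1)(9) − (8)(5) = -49
Σ = -307
Area = |Σ|/2 = 153.5.
Hole:
Apply the surveyor's formula: 2A = Σ (x_i·y_{i+1} − x_{i+1}·y_i), indices taken mod 5.
Cross-terms: -18, 18, 22, -7, 2  ⇒  Σ = 17
Area = |Σ|/2 = 8.5.
Net area = 153.5 − 8.5 = 145.

145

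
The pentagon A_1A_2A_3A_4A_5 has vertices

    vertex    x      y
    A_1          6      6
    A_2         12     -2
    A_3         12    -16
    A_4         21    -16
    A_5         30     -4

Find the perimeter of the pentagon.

74

|A_1A_2| = √((6)² + (-8)²) = √100 = 10
|A_2A_3| = √((0)² + (-14)²) = √196 = 14
|A_3A_4| = √((9)² + (0)²) = √81 = 9
|A_4A_5| = √((9)² + (12)²) = √225 = 15
|A_5A_1| = √((-24)² + (10)²) = √676 = 26
Perimeter = 10 + 14 + 9 + 15 + 26 = 74.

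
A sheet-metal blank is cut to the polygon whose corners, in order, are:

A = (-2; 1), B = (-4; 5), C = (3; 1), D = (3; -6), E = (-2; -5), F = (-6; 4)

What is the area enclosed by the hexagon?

54.5

Apply the shoelace (surveyor's) formula: 2A = Σ (x_i·y_{i+1} − x_{i+1}·y_i), indices taken mod 6.
Cross-terms: -6, -19, -21, -27, -38, 2  ⇒  Σ = -109
Area = |Σ|/2 = 54.5.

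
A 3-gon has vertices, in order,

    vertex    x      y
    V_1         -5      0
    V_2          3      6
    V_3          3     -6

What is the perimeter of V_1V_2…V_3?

32

|V_1V_2| = √((8)² + (6)²) = √100 = 10
|V_2V_3| = √((0)² + (-12)²) = √144 = 12
|V_3V_1| = √((-8)² + (6)²) = √100 = 10
Perimeter = 10 + 12 + 10 = 32.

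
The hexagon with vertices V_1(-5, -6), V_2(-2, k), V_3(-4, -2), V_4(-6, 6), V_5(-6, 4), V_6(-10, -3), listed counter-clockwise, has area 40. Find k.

Write out the shoelace sum; only the two edges meeting at V_2 involve k:
2·Area = [((-5)·k − (-2)·(-6)) + ((-2)·(-2) − (-4)·k)] + 79
       = -1·k + 71 = 80
⇒ k = -9.

-9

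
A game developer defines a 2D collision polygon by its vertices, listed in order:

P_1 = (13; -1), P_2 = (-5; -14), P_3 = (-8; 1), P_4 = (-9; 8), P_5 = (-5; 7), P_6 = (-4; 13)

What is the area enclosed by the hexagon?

292

Σ = (-187) + (-117) + (-55) + (-23) + (-37) + (-165) = -584
Area = |Σ|/2 = 292.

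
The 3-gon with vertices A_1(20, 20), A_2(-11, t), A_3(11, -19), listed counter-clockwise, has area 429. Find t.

-19

Write out the shoelace sum; only the two edges meeting at A_2 involve t:
2·Area = [(20·t − (-11)·20) + ((-11)·(-19) − 11·t)] + 600
       = 9·t + 1029 = 858
⇒ t = -19.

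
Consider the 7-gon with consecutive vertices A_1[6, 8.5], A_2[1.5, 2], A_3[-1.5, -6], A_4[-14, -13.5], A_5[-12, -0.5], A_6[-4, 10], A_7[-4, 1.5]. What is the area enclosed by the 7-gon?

178.25

Apply Gauss's area formula: 2A = Σ (x_i·y_{i+1} − x_{i+1}·y_i), indices taken mod 7.
Σ = (-0.75) + (-6) + (-63.75) + (-155) + (-122) + (34) + (-43) = -356.5
Area = |Σ|/2 = 178.25.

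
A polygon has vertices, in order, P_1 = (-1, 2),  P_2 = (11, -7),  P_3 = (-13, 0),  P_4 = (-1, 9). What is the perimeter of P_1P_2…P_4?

62

|P_1P_2| = √((12)² + (-9)²) = √225 = 15
|P_2P_3| = √((-24)² + (7)²) = √625 = 25
|P_3P_4| = √((12)² + (9)²) = √225 = 15
|P_4P_1| = √((0)² + (-7)²) = √49 = 7
Perimeter = 15 + 25 + 15 + 7 = 62.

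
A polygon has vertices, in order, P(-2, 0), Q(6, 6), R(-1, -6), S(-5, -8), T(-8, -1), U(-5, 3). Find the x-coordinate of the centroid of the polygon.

-518/219

Apply the shoelace formula. First the cross-terms c_i = x_i·y_{i+1} − x_{i+1}·y_i:
  -12, -30, -22, -59, -29, 6  ⇒  2A = -146, A = -73.
Then Σ (x_i + x_{i+1})·c_i = 1036, so x̄ = 1036 / (6·(-73)) = -518/219.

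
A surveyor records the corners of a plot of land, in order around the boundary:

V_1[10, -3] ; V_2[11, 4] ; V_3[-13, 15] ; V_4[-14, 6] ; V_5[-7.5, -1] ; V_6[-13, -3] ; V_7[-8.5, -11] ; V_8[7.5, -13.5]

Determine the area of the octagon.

458.875

Apply the surveyor's formula: 2A = Σ (x_i·y_{i+1} − x_{i+1}·y_i), indices taken mod 8.
Σ = (73) + (217) + (132) + (59) + (9.5) + (117.5) + (197.25) + (112.5) = 917.75
Area = |Σ|/2 = 458.875.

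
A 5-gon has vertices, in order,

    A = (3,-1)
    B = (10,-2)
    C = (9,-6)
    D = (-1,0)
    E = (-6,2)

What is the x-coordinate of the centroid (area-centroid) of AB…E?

Apply Gauss's area formula. First the cross-terms c_i = x_i·y_{i+1} − x_{i+1}·y_i:
  4, -42, -6, -2, 0  ⇒  2A = -46, A = -23.
Then Σ (x_i + x_{i+1})·c_i = -780, so x̄ = -780 / (6·(-23)) = 130/23.

130/23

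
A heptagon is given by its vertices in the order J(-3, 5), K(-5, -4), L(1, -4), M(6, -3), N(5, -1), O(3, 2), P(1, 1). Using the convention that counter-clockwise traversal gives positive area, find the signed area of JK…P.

Cross-terms: 37, 24, 21, 9, 13, 1, 8  ⇒  Σ = 113
Signed area = Σ/2 = 56.5 (positive ⇒ counter-clockwise traversal).

56.5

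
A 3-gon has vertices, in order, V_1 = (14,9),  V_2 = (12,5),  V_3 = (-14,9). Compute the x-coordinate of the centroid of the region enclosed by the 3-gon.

4

Apply Gauss's area formula. First the cross-terms c_i = x_i·y_{i+1} − x_{i+1}·y_i:
  -38, 178, -252  ⇒  2A = -112, A = -56.
Then Σ (x_i + x_{i+1})·c_i = -1344, so x̄ = -1344 / (6·(-56)) = 4.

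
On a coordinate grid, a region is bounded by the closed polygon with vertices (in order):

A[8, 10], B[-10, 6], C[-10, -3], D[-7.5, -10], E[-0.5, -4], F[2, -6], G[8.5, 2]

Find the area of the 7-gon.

237.75

Apply the surveyor's formula: 2A = Σ (x_i·y_{i+1} − x_{i+1}·y_i), indices taken mod 7.
Σ = (148) + (90) + (77.5) + (25) + (11) + (55) + (69) = 475.5
Area = |Σ|/2 = 237.75.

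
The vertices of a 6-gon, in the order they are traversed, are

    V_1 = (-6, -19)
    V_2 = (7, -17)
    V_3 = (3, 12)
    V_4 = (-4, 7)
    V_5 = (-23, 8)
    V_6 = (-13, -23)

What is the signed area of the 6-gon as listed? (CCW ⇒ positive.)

655

Apply the surveyor's formula: 2A = Σ (x_i·y_{i+1} − x_{i+1}·y_i), indices taken mod 6.
Σ = (235) + (135) + (69) + (129) + (633) + (109) = 1310
Signed area = Σ/2 = 655 (positive ⇒ counter-clockwise traversal).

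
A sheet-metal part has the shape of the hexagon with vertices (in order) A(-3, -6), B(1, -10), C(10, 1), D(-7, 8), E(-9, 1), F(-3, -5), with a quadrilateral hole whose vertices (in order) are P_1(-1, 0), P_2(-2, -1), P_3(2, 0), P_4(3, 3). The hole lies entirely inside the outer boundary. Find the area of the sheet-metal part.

Outer boundary:
Σ = (36) + (101) + (87) + (65) + (48) + (3) = 340
Area = |Σ|/2 = 170.
Hole:
Apply the shoelace (surveyor's) formula: 2A = Σ (x_i·y_{i+1} − x_{i+1}·y_i), indices taken mod 4.
Σ = (1) + (2) + (6) + (3) = 12
Area = |Σ|/2 = 6.
Net area = 170 − 6 = 164.

164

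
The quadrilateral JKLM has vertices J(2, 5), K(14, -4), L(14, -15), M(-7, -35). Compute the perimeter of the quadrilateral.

|JK| = √((12)² + (-9)²) = √225 = 15
|KL| = √((0)² + (-11)²) = √121 = 11
|LM| = √((-21)² + (-20)²) = √841 = 29
|MJ| = √((9)² + (40)²) = √1681 = 41
Perimeter = 15 + 11 + 29 + 41 = 96.

96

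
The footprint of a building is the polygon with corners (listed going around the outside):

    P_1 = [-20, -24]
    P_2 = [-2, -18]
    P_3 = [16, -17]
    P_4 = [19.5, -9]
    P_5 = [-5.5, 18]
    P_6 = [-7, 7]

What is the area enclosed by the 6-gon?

759.25

Σ = (312) + (322) + (187.5) + (301.5) + (87.5) + (308) = 1518.5
Area = |Σ|/2 = 759.25.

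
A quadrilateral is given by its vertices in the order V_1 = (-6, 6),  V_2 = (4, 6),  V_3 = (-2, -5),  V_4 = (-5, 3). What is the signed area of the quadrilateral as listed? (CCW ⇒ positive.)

Apply the shoelace (surveyor's) formula: 2A = Σ (x_i·y_{i+1} − x_{i+1}·y_i), indices taken mod 4.
Σ = (-60) + (-8) + (-31) + (-12) = -111
Signed area = Σ/2 = -55.5 (negative ⇒ clockwise traversal).

-55.5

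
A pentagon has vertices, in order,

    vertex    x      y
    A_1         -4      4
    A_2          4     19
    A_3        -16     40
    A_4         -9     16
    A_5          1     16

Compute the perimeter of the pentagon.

94

|A_1A_2| = √((8)² + (15)²) = √289 = 17
|A_2A_3| = √((-20)² + (21)²) = √841 = 29
|A_3A_4| = √((7)² + (-24)²) = √625 = 25
|A_4A_5| = √((10)² + (0)²) = √100 = 10
|A_5A_1| = √((-5)² + (-12)²) = √169 = 13
Perimeter = 17 + 29 + 25 + 10 + 13 = 94.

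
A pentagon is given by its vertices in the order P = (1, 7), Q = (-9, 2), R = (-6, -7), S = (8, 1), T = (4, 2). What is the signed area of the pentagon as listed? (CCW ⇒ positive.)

P→Q: (1)(2) − (-9)(7) = 65
Q→R: (-9)(-7) − (-6)(2) = 75
R→S: (-6)(1) − (8)(-7) = 50
S→T: (8)(2) − (4)(1) = 12
T→P: (4)(7) − (1)(2) = 26
Σ = 228
Signed area = Σ/2 = 114 (positive ⇒ counter-clockwise traversal).

114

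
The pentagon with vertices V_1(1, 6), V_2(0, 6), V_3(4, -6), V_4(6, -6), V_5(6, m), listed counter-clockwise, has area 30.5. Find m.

Write out the shoelace sum; only the two edges meeting at V_5 involve m:
2·Area = [(6·m − 6·(-6)) + (6·6 − 1·m)] + -6
       = 5·m + 66 = 61
⇒ m = -1.

-1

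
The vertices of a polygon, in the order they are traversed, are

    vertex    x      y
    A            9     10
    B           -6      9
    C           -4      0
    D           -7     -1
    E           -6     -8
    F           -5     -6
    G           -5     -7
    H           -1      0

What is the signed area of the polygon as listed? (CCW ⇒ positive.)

Apply the shoelace (surveyor's) formula: 2A = Σ (x_i·y_{i+1} − x_{i+1}·y_i), indices taken mod 8.
Cross-terms: 141, 36, 4, 50, -4, 5, -7, -10  ⇒  Σ = 215
Signed area = Σ/2 = 107.5 (positive ⇒ counter-clockwise traversal).

107.5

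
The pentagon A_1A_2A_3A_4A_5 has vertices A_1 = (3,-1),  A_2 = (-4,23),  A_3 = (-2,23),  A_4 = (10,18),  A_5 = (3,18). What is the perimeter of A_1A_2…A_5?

|A_1A_2| = √((-7)² + (24)²) = √625 = 25
|A_2A_3| = √((2)² + (0)²) = √4 = 2
|A_3A_4| = √((12)² + (-5)²) = √169 = 13
|A_4A_5| = √((-7)² + (0)²) = √49 = 7
|A_5A_1| = √((0)² + (-19)²) = √361 = 19
Perimeter = 25 + 2 + 13 + 7 + 19 = 66.

66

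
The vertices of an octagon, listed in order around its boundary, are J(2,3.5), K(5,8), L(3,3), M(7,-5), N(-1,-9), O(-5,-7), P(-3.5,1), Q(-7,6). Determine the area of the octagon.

Σ = (-1.5) + (-9) + (-36) + (-68) + (-38) + (-29.5) + (-14) + (-36.5) = -232.5
Area = |Σ|/2 = 116.25.

116.25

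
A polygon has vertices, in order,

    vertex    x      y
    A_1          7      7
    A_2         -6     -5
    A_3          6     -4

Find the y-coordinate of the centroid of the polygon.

-2/3

Apply Gauss's area formula. First the cross-terms c_i = x_i·y_{i+1} − x_{i+1}·y_i:
  7, 54, 70  ⇒  2A = 131, A = 65.5.
Then Σ (y_i + y_{i+1})·c_i = -262, so ȳ = -262 / (6·65.5) = -2/3.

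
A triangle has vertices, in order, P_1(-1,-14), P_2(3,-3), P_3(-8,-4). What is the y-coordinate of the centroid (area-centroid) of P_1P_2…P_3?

-7

Apply the shoelace formula. First the cross-terms c_i = x_i·y_{i+1} − x_{i+1}·y_i:
  45, -36, 108  ⇒  2A = 117, A = 58.5.
Then Σ (y_i + y_{i+1})·c_i = -2457, so ȳ = -2457 / (6·58.5) = -7.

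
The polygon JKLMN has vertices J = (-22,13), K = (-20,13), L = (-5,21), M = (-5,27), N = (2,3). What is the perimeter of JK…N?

|JK| = √((2)² + (0)²) = √4 = 2
|KL| = √((15)² + (8)²) = √289 = 17
|LM| = √((0)² + (6)²) = √36 = 6
|MN| = √((7)² + (-24)²) = √625 = 25
|NJ| = √((-24)² + (10)²) = √676 = 26
Perimeter = 2 + 17 + 6 + 25 + 26 = 76.

76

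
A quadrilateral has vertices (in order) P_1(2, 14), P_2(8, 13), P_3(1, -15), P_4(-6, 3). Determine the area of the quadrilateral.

Σ = (-86) + (-133) + (-87) + (-90) = -396
Area = |Σ|/2 = 198.

198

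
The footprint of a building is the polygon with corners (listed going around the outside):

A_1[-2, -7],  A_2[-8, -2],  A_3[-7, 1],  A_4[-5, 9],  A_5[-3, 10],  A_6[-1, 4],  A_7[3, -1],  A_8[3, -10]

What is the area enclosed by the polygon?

118

Apply Gauss's area formula: 2A = Σ (x_i·y_{i+1} − x_{i+1}·y_i), indices taken mod 8.
A_1→A_2: (-2)(-2) − (-8)(-7) = -52
A_2→A_3: (-8)(1) − (-7)(-2) = -22
A_3→A_4: (-7)(9) − (-5)(1) = -58
A_4→A_5: (-5)(10) − (-3)(9) = -23
A_5→A_6: (-3)(4) − (-1)(10) = -2
A_6→A_7: (-1)(-1) − (3)(4) = -11
A_7→A_8: (3)(-10) − (3)(-1) = -27
A_8→A_1: (3)(-7) − (-2)(-10) = -41
Σ = -236
Area = |Σ|/2 = 118.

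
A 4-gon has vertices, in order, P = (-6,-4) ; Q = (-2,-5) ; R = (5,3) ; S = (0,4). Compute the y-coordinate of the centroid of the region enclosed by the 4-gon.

-32/85

Apply the shoelace formula. First the cross-terms c_i = x_i·y_{i+1} − x_{i+1}·y_i:
  22, 19, 20, 24  ⇒  2A = 85, A = 42.5.
Then Σ (y_i + y_{i+1})·c_i = -96, so ȳ = -96 / (6·42.5) = -32/85.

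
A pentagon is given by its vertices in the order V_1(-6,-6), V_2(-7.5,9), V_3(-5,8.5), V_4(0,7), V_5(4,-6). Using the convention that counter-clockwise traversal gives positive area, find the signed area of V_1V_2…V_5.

-120.375

Apply the shoelace formula: 2A = Σ (x_i·y_{i+1} − x_{i+1}·y_i), indices taken mod 5.
V_1→V_2: (-6)(9) − (-7.5)(-6) = -99
V_2→V_3: (-7.5)(8.5) − (-5)(9) = -18.75
V_3→V_4: (-5)(7) − (0)(8.5) = -35
V_4→V_5: (0)(-6) − (4)(7) = -28
V_5→V_1: (4)(-6) − (-6)(-6) = -60
Σ = -240.75
Signed area = Σ/2 = -120.375 (negative ⇒ clockwise traversal).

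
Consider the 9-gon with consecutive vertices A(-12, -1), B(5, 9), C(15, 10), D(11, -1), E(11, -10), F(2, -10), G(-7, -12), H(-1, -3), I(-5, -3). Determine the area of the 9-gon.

315

Σ = (-103) + (-85) + (-125) + (-99) + (-90) + (-94) + (9) + (-12) + (-31) = -630
Area = |Σ|/2 = 315.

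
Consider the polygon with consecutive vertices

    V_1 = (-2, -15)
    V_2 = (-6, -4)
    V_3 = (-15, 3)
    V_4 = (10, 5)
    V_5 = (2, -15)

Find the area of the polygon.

242.5

V_1→V_2: (-2)(-4) − (-6)(-15) = -82
V_2→V_3: (-6)(3) − (-15)(-4) = -78
V_3→V_4: (-15)(5) − (10)(3) = -105
V_4→V_5: (10)(-15) − (2)(5) = -160
V_5→V_1: (2)(-15) − (-2)(-15) = -60
Σ = -485
Area = |Σ|/2 = 242.5.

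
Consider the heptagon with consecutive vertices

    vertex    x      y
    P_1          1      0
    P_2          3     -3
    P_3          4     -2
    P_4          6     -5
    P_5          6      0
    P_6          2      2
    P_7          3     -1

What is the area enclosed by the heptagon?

15

Cross-terms: -3, 6, -8, 30, 12, -8, 1  ⇒  Σ = 30
Area = |Σ|/2 = 15.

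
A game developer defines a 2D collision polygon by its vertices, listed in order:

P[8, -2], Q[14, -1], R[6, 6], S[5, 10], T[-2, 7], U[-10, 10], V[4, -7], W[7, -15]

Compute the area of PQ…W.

Apply the shoelace formula: 2A = Σ (x_i·y_{i+1} − x_{i+1}·y_i), indices taken mod 8.
P→Q: (8)(-1) − (14)(-2) = 20
Q→R: (14)(6) − (6)(-1) = 90
R→S: (6)(10) − (5)(6) = 30
S→T: (5)(7) − (-2)(10) = 55
T→U: (-2)(10) − (-10)(7) = 50
U→V: (-10)(-7) − (4)(10) = 30
V→W: (4)(-15) − (7)(-7) = -11
W→P: (7)(-2) − (8)(-15) = 106
Σ = 370
Area = |Σ|/2 = 185.

185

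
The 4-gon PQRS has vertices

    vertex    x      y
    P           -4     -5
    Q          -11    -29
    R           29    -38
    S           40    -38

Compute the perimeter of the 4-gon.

|PQ| = √((-7)² + (-24)²) = √625 = 25
|QR| = √((40)² + (-9)²) = √1681 = 41
|RS| = √((11)² + (0)²) = √121 = 11
|SP| = √((-44)² + (33)²) = √3025 = 55
Perimeter = 25 + 41 + 11 + 55 = 132.

132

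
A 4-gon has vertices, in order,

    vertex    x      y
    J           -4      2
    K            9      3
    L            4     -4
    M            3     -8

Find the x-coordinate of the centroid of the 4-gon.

Apply the shoelace formula. First the cross-terms c_i = x_i·y_{i+1} − x_{i+1}·y_i:
  -30, -48, -20, -26  ⇒  2A = -124, A = -62.
Then Σ (x_i + x_{i+1})·c_i = -888, so x̄ = -888 / (6·(-62)) = 74/31.

74/31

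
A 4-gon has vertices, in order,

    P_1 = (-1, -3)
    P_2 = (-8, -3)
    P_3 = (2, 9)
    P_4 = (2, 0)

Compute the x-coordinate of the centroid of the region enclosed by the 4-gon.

-169/111

Apply the surveyor's formula. First the cross-terms c_i = x_i·y_{i+1} − x_{i+1}·y_i:
  -21, -66, -18, -6  ⇒  2A = -111, A = -55.5.
Then Σ (x_i + x_{i+1})·c_i = 507, so x̄ = 507 / (6·(-55.5)) = -169/111.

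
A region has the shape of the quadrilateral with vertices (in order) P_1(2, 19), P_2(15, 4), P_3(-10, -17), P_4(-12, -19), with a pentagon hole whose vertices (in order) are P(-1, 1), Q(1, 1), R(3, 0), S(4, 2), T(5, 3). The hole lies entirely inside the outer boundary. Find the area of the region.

Outer boundary:
Cross-terms: -277, -215, -14, -190  ⇒  Σ = -696
Area = |Σ|/2 = 348.
Hole:
Apply Gauss's area formula: 2A = Σ (x_i·y_{i+1} − x_{i+1}·y_i), indices taken mod 5.
Σ = (-2) + (-3) + (6) + (2) + (8) = 11
Area = |Σ|/2 = 5.5.
Net area = 348 − 5.5 = 342.5.

342.5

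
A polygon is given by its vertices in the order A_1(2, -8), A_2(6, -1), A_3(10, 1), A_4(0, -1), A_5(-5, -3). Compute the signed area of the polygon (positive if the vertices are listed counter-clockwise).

A_1→A_2: (2)(-1) − (6)(-8) = 46
A_2→A_3: (6)(1) − (10)(-1) = 16
A_3→A_4: (10)(-1) − (0)(1) = -10
A_4→A_5: (0)(-3) − (-5)(-1) = -5
A_5→A_1: (-5)(-8) − (2)(-3) = 46
Σ = 93
Signed area = Σ/2 = 46.5 (positive ⇒ counter-clockwise traversal).

46.5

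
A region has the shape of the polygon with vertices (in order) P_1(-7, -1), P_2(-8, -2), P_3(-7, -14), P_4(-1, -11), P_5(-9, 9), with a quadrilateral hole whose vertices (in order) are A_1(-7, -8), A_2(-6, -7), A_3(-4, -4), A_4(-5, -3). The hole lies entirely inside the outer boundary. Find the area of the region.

Outer boundary:
Apply Gauss's area formula: 2A = Σ (x_i·y_{i+1} − x_{i+1}·y_i), indices taken mod 5.
Σ = (6) + (98) + (63) + (-108) + (72) = 131
Area = |Σ|/2 = 65.5.
Hole:
Apply Gauss's area formula: 2A = Σ (x_i·y_{i+1} − x_{i+1}·y_i), indices taken mod 4.
Cross-terms: 1, -4, -8, 19  ⇒  Σ = 8
Area = |Σ|/2 = 4.
Net area = 65.5 − 4 = 61.5.

61.5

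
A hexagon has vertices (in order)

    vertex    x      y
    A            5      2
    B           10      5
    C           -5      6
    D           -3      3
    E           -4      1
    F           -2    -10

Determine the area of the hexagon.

Apply the shoelace formula: 2A = Σ (x_i·y_{i+1} − x_{i+1}·y_i), indices taken mod 6.
Σ = (5) + (85) + (3) + (9) + (42) + (46) = 190
Area = |Σ|/2 = 95.

95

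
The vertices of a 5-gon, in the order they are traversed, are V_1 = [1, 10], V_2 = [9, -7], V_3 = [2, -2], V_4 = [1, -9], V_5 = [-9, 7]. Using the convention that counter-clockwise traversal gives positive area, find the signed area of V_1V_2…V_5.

-144

Cross-terms: -97, -4, -16, -74, -97  ⇒  Σ = -288
Signed area = Σ/2 = -144 (negative ⇒ clockwise traversal).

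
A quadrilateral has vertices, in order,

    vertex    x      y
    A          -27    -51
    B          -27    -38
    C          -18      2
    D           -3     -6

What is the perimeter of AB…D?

122

|AB| = √((0)² + (13)²) = √169 = 13
|BC| = √((9)² + (40)²) = √1681 = 41
|CD| = √((15)² + (-8)²) = √289 = 17
|DA| = √((-24)² + (-45)²) = √2601 = 51
Perimeter = 13 + 41 + 17 + 51 = 122.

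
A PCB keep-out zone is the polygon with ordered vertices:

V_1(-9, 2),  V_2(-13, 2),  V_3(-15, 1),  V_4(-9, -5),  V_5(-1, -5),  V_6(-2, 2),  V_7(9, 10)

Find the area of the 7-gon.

103.5

Apply the shoelace formula: 2A = Σ (x_i·y_{i+1} − x_{i+1}·y_i), indices taken mod 7.
V_1→V_2: (-9)(2) − (-13)(2) = 8
V_2→V_3: (-13)(1) − (-15)(2) = 17
V_3→V_4: (-15)(-5) − (-9)(1) = 84
V_4→V_5: (-9)(-5) − (-1)(-5) = 40
V_5→V_6: (-1)(2) − (-2)(-5) = -12
V_6→V_7: (-2)(10) − (9)(2) = -38
V_7→V_1: (9)(2) − (-9)(10) = 108
Σ = 207
Area = |Σ|/2 = 103.5.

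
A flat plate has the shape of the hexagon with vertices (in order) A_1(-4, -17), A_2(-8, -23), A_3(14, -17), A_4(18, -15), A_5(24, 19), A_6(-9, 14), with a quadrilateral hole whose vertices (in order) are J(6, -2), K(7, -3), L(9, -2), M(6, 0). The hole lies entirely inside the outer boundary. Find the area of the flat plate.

959.5

Outer boundary:
Apply the shoelace (surveyor's) formula: 2A = Σ (x_i·y_{i+1} − x_{i+1}·y_i), indices taken mod 6.
Σ = (-44) + (458) + (96) + (702) + (507) + (209) = 1928
Area = |Σ|/2 = 964.
Hole:
Apply the shoelace (surveyor's) formula: 2A = Σ (x_i·y_{i+1} − x_{i+1}·y_i), indices taken mod 4.
J→K: (6)(-3) − (7)(-2) = -4
K→L: (7)(-2) − (9)(-3) = 13
L→M: (9)(0) − (6)(-2) = 12
M→J: (6)(-2) − (6)(0) = -12
Σ = 9
Area = |Σ|/2 = 4.5.
Net area = 964 − 4.5 = 959.5.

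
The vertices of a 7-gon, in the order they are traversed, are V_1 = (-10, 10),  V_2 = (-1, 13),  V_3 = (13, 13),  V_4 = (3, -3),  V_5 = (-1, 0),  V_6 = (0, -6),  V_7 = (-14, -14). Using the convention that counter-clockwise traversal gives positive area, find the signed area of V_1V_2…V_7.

-370.5

Apply the surveyor's formula: 2A = Σ (x_i·y_{i+1} − x_{i+1}·y_i), indices taken mod 7.
V_1→V_2: (-10)(13) − (-1)(10) = -120
V_2→V_3: (-1)(13) − (13)(13) = -182
V_3→V_4: (13)(-3) − (3)(13) = -78
V_4→V_5: (3)(0) − (-1)(-3) = -3
V_5→V_6: (-1)(-6) − (0)(0) = 6
V_6→V_7: (0)(-14) − (-14)(-6) = -84
V_7→V_1: (-14)(10) − (-10)(-14) = -280
Σ = -741
Signed area = Σ/2 = -370.5 (negative ⇒ clockwise traversal).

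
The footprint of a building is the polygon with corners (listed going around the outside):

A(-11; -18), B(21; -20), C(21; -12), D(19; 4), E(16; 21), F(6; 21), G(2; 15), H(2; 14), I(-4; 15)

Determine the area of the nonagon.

Cross-terms: 598, 168, 312, 335, 210, 48, -2, 86, 237  ⇒  Σ = 1992
Area = |Σ|/2 = 996.

996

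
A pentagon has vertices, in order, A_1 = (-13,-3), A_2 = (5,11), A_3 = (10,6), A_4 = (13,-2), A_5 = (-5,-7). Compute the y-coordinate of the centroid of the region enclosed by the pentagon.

123/161

Apply the shoelace formula. First the cross-terms c_i = x_i·y_{i+1} − x_{i+1}·y_i:
  -128, -80, -98, -101, -76  ⇒  2A = -483, A = -241.5.
Then Σ (y_i + y_{i+1})·c_i = -1107, so ȳ = -1107 / (6·(-241.5)) = 123/161.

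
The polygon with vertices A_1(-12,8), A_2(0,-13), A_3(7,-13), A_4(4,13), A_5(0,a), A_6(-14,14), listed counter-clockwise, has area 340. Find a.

The doubled signed area Σ (x_i y_{i+1} − x_{i+1} y_i) is linear in a.
With a=0 it equals 446; the coefficient of a is 18 (from the two edges through A_5).
So 18·a + 446 = 2·340 = 680 ⇒ a = 13.

13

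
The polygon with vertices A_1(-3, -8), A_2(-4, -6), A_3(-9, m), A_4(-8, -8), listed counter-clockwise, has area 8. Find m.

Write out the shoelace sum; only the two edges meeting at A_3 involve m:
2·Area = [((-4)·m − (-9)·(-6)) + ((-9)·(-8) − (-8)·m)] + 26
       = 4·m + 44 = 16
⇒ m = -7.

-7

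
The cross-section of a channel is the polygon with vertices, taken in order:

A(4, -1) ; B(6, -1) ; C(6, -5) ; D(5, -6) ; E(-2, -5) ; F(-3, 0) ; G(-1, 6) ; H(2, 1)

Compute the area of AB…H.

Cross-terms: 2, -24, -11, -37, -15, -18, -13, -6  ⇒  Σ = -122
Area = |Σ|/2 = 61.

61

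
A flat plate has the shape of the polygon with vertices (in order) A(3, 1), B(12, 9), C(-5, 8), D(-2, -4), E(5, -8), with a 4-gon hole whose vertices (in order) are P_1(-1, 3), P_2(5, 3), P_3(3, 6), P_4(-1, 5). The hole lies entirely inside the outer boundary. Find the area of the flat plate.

115.5

Outer boundary:
Apply the shoelace formula: 2A = Σ (x_i·y_{i+1} − x_{i+1}·y_i), indices taken mod 5.
Σ = (15) + (141) + (36) + (36) + (29) = 257
Area = |Σ|/2 = 128.5.
Hole:
Apply the surveyor's formula: 2A = Σ (x_i·y_{i+1} − x_{i+1}·y_i), indices taken mod 4.
Σ = (-18) + (21) + (21) + (2) = 26
Area = |Σ|/2 = 13.
Net area = 128.5 − 13 = 115.5.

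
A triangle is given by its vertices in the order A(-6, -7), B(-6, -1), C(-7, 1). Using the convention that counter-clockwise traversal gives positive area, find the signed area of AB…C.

Apply the surveyor's formula: 2A = Σ (x_i·y_{i+1} − x_{i+1}·y_i), indices taken mod 3.
Σ = (-36) + (-13) + (55) = 6
Signed area = Σ/2 = 3 (positive ⇒ counter-clockwise traversal).

3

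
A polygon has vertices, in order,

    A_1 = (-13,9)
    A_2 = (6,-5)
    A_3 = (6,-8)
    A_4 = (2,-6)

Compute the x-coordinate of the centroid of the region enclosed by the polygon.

-23/29

Apply the shoelace formula. First the cross-terms c_i = x_i·y_{i+1} − x_{i+1}·y_i:
  11, -18, -20, -60  ⇒  2A = -87, A = -43.5.
Then Σ (x_i + x_{i+1})·c_i = 207, so x̄ = 207 / (6·(-43.5)) = -23/29.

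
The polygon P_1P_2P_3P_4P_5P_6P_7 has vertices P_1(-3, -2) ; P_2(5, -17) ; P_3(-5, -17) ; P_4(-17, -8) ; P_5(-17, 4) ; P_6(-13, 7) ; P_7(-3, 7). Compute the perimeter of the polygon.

|P_1P_2| = √((8)² + (-15)²) = √289 = 17
|P_2P_3| = √((-10)² + (0)²) = √100 = 10
|P_3P_4| = √((-12)² + (9)²) = √225 = 15
|P_4P_5| = √((0)² + (12)²) = √144 = 12
|P_5P_6| = √((4)² + (3)²) = √25 = 5
|P_6P_7| = √((10)² + (0)²) = √100 = 10
|P_7P_1| = √((0)² + (-9)²) = √81 = 9
Perimeter = 17 + 10 + 15 + 12 + 5 + 10 + 9 = 78.

78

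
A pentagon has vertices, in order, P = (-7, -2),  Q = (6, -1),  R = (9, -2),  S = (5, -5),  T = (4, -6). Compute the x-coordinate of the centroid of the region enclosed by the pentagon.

Apply Gauss's area formula. First the cross-terms c_i = x_i·y_{i+1} − x_{i+1}·y_i:
  19, -3, -35, -10, -50  ⇒  2A = -79, A = -39.5.
Then Σ (x_i + x_{i+1})·c_i = -494, so x̄ = -494 / (6·(-39.5)) = 494/237.

494/237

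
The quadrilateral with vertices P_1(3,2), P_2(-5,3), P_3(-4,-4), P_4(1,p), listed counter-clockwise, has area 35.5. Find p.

Write out the shoelace sum; only the two edges meeting at P_4 involve p:
2·Area = [((-4)·p − 1·(-4)) + (1·2 − 3·p)] + 51
       = -7·p + 57 = 71
⇒ p = -2.

-2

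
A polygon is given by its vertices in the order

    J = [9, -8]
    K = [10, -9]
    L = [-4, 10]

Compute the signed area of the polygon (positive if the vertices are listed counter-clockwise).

2.5

Apply the surveyor's formula: 2A = Σ (x_i·y_{i+1} − x_{i+1}·y_i), indices taken mod 3.
Cross-terms: -1, 64, -58  ⇒  Σ = 5
Signed area = Σ/2 = 2.5 (positive ⇒ counter-clockwise traversal).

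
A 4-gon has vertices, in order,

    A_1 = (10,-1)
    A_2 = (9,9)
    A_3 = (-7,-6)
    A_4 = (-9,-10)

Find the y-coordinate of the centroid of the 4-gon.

-212/233

Apply Gauss's area formula. First the cross-terms c_i = x_i·y_{i+1} − x_{i+1}·y_i:
  99, 9, 16, 109  ⇒  2A = 233, A = 116.5.
Then Σ (y_i + y_{i+1})·c_i = -636, so ȳ = -636 / (6·116.5) = -212/233.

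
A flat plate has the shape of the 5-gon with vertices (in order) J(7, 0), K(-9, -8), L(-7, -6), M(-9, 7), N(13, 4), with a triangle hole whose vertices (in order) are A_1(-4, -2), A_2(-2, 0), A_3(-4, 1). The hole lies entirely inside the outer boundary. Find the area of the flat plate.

Outer boundary:
Apply the surveyor's formula: 2A = Σ (x_i·y_{i+1} − x_{i+1}·y_i), indices taken mod 5.
J→K: (7)(-8) − (-9)(0) = -56
K→L: (-9)(-6) − (-7)(-8) = -2
L→M: (-7)(7) − (-9)(-6) = -103
M→N: (-9)(4) − (13)(7) = -127
N→J: (13)(0) − (7)(4) = -28
Σ = -316
Area = |Σ|/2 = 158.
Hole:
Apply the surveyor's formula: 2A = Σ (x_i·y_{i+1} − x_{i+1}·y_i), indices taken mod 3.
A_1→A_2: (-4)(0) − (-2)(-2) = -4
A_2→A_3: (-2)(1) − (-4)(0) = -2
A_3→A_1: (-4)(-2) − (-4)(1) = 12
Σ = 6
Area = |Σ|/2 = 3.
Net area = 158 − 3 = 155.

155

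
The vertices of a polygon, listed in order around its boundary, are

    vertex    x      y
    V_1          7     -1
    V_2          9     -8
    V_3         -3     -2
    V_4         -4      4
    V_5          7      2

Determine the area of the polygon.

Apply the shoelace formula: 2A = Σ (x_i·y_{i+1} − x_{i+1}·y_i), indices taken mod 5.
Σ = (-47) + (-42) + (-20) + (-36) + (-21) = -166
Area = |Σ|/2 = 83.

83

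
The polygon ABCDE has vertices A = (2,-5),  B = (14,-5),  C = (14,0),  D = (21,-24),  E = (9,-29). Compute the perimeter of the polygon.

80

|AB| = √((12)² + (0)²) = √144 = 12
|BC| = √((0)² + (5)²) = √25 = 5
|CD| = √((7)² + (-24)²) = √625 = 25
|DE| = √((-12)² + (-5)²) = √169 = 13
|EA| = √((-7)² + (24)²) = √625 = 25
Perimeter = 12 + 5 + 25 + 13 + 25 = 80.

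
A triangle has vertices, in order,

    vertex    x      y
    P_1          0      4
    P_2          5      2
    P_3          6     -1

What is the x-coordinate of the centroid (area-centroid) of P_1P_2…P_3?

Apply the surveyor's formula. First the cross-terms c_i = x_i·y_{i+1} − x_{i+1}·y_i:
  -20, -17, 24  ⇒  2A = -13, A = -6.5.
Then Σ (x_i + x_{i+1})·c_i = -143, so x̄ = -143 / (6·(-6.5)) = 11/3.

11/3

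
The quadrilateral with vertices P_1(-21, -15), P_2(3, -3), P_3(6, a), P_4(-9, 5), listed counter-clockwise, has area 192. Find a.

Write out the shoelace sum; only the two edges meeting at P_3 involve a:
2·Area = [(3·a − 6·(-3)) + (6·5 − (-9)·a)] + 348
       = 12·a + 396 = 384
⇒ a = -1.

-1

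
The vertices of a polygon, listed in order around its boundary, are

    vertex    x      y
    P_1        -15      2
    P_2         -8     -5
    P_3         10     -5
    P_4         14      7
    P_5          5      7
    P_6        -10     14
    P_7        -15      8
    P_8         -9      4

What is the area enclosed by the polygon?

354

Cross-terms: 91, 90, 140, 63, 140, 130, 12, 42  ⇒  Σ = 708
Area = |Σ|/2 = 354.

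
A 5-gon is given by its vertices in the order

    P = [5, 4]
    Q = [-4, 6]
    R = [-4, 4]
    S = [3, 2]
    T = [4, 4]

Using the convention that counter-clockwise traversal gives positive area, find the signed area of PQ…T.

17

Apply the surveyor's formula: 2A = Σ (x_i·y_{i+1} − x_{i+1}·y_i), indices taken mod 5.
Cross-terms: 46, 8, -20, 4, -4  ⇒  Σ = 34
Signed area = Σ/2 = 17 (positive ⇒ counter-clockwise traversal).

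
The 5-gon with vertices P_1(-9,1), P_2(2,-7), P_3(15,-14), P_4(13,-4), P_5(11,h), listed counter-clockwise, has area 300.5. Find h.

Write out the shoelace sum; only the two edges meeting at P_5 involve h:
2·Area = [(13·h − 11·(-4)) + (11·1 − (-9)·h)] + 260
       = 22·h + 315 = 601
⇒ h = 13.

13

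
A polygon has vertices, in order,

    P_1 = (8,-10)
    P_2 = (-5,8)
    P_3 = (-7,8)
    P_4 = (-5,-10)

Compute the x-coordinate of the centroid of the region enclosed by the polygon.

-4/3

Apply the shoelace (surveyor's) formula. First the cross-terms c_i = x_i·y_{i+1} − x_{i+1}·y_i:
  14, 16, 110, 130  ⇒  2A = 270, A = 135.
Then Σ (x_i + x_{i+1})·c_i = -1080, so x̄ = -1080 / (6·135) = -4/3.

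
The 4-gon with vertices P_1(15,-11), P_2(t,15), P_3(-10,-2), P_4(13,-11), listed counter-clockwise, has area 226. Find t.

-9

The doubled signed area Σ (x_i y_{i+1} − x_{i+1} y_i) is linear in t.
With t=0 it equals 533; the coefficient of t is 9 (from the two edges through P_2).
So 9·t + 533 = 2·226 = 452 ⇒ t = -9.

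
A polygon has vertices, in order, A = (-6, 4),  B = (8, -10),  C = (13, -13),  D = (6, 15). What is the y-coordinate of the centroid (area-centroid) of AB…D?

Apply the surveyor's formula. First the cross-terms c_i = x_i·y_{i+1} − x_{i+1}·y_i:
  28, 26, 273, 114  ⇒  2A = 441, A = 220.5.
Then Σ (y_i + y_{i+1})·c_i = 1946, so ȳ = 1946 / (6·220.5) = 278/189.

278/189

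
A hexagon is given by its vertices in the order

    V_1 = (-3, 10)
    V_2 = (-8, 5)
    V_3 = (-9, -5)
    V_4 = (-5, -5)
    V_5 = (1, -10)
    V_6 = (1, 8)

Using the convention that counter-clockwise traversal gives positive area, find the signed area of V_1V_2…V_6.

138.5

Apply the shoelace formula: 2A = Σ (x_i·y_{i+1} − x_{i+1}·y_i), indices taken mod 6.
Σ = (65) + (85) + (20) + (55) + (18) + (34) = 277
Signed area = Σ/2 = 138.5 (positive ⇒ counter-clockwise traversal).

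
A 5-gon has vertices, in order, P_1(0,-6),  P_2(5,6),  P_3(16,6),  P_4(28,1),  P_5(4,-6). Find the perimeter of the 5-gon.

|P_1P_2| = √((5)² + (12)²) = √169 = 13
|P_2P_3| = √((11)² + (0)²) = √121 = 11
|P_3P_4| = √((12)² + (-5)²) = √169 = 13
|P_4P_5| = √((-24)² + (-7)²) = √625 = 25
|P_5P_1| = √((-4)² + (0)²) = √16 = 4
Perimeter = 13 + 11 + 13 + 25 + 4 = 66.

66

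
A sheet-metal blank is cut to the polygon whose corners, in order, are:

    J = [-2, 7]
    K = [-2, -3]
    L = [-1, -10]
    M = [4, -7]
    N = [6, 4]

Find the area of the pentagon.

Σ = (20) + (17) + (47) + (58) + (50) = 192
Area = |Σ|/2 = 96.

96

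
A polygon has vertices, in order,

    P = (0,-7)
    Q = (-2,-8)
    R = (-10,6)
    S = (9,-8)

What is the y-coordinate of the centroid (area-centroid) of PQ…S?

-3

Apply the shoelace (surveyor's) formula. First the cross-terms c_i = x_i·y_{i+1} − x_{i+1}·y_i:
  -14, -92, 26, -63  ⇒  2A = -143, A = -71.5.
Then Σ (y_i + y_{i+1})·c_i = 1287, so ȳ = 1287 / (6·(-71.5)) = -3.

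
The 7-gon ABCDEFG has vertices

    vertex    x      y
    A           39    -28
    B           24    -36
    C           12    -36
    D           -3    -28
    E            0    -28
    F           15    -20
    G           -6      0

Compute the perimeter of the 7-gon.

|AB| = √((-15)² + (-8)²) = √289 = 17
|BC| = √((-12)² + (0)²) = √144 = 12
|CD| = √((-15)² + (8)²) = √289 = 17
|DE| = √((3)² + (0)²) = √9 = 3
|EF| = √((15)² + (8)²) = √289 = 17
|FG| = √((-21)² + (20)²) = √841 = 29
|GA| = √((45)² + (-28)²) = √2809 = 53
Perimeter = 17 + 12 + 17 + 3 + 17 + 29 + 53 = 148.

148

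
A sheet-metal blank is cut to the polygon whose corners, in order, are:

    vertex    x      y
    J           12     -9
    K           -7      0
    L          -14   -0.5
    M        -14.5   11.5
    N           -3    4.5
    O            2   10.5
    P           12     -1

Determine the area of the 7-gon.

Apply the surveyor's formula: 2A = Σ (x_i·y_{i+1} − x_{i+1}·y_i), indices taken mod 7.
Σ = (-63) + (3.5) + (-168.25) + (-30.75) + (-40.5) + (-128) + (-96) = -523
Area = |Σ|/2 = 261.5.

261.5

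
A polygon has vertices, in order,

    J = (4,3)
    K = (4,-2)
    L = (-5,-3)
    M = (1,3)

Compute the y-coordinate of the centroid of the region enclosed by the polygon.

Apply the shoelace (surveyor's) formula. First the cross-terms c_i = x_i·y_{i+1} − x_{i+1}·y_i:
  -20, -22, -12, -9  ⇒  2A = -63, A = -31.5.
Then Σ (y_i + y_{i+1})·c_i = 36, so ȳ = 36 / (6·(-31.5)) = -4/21.

-4/21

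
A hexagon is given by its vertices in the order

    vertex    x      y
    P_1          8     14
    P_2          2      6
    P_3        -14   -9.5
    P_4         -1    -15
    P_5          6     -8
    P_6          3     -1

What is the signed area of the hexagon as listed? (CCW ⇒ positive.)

Apply the surveyor's formula: 2A = Σ (x_i·y_{i+1} − x_{i+1}·y_i), indices taken mod 6.
Σ = (20) + (65) + (200.5) + (98) + (18) + (50) = 451.5
Signed area = Σ/2 = 225.75 (positive ⇒ counter-clockwise traversal).

225.75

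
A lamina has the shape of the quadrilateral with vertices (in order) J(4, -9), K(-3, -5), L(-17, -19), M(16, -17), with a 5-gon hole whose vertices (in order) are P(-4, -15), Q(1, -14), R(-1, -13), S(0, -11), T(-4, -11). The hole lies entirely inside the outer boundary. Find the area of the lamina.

207.5

Outer boundary:
Apply the shoelace (surveyor's) formula: 2A = Σ (x_i·y_{i+1} − x_{i+1}·y_i), indices taken mod 4.
J→K: (4)(-5) − (-3)(-9) = -47
K→L: (-3)(-19) − (-17)(-5) = -28
L→M: (-17)(-17) − (16)(-19) = 593
M→J: (16)(-9) − (4)(-17) = -76
Σ = 442
Area = |Σ|/2 = 221.
Hole:
Apply Gauss's area formula: 2A = Σ (x_i·y_{i+1} − x_{i+1}·y_i), indices taken mod 5.
Σ = (71) + (-27) + (11) + (-44) + (16) = 27
Area = |Σ|/2 = 13.5.
Net area = 221 − 13.5 = 207.5.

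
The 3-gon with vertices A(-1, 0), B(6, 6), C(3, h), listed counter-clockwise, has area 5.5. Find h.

The doubled signed area Σ (x_i y_{i+1} − x_{i+1} y_i) is linear in h.
With h=0 it equals -24; the coefficient of h is 7 (from the two edges through C).
So 7·h + -24 = 2·5.5 = 11 ⇒ h = 5.

5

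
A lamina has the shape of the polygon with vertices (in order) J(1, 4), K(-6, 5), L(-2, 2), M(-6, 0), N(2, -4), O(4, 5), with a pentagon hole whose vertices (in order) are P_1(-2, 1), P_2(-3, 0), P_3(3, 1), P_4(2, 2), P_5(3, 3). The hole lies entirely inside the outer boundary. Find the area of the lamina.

43.5

Outer boundary:
Apply the shoelace (surveyor's) formula: 2A = Σ (x_i·y_{i+1} − x_{i+1}·y_i), indices taken mod 6.
Σ = (29) + (-2) + (12) + (24) + (26) + (11) = 100
Area = |Σ|/2 = 50.
Hole:
Cross-terms: 3, -3, 4, 0, 9  ⇒  Σ = 13
Area = |Σ|/2 = 6.5.
Net area = 50 − 6.5 = 43.5.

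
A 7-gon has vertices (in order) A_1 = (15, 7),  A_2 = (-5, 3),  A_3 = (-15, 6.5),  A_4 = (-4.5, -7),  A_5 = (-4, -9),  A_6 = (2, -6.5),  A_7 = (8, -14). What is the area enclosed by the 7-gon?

Apply the shoelace (surveyor's) formula: 2A = Σ (x_i·y_{i+1} − x_{i+1}·y_i), indices taken mod 7.
Cross-terms: 80, 12.5, 134.25, 12.5, 44, 24, 266  ⇒  Σ = 573.25
Area = |Σ|/2 = 286.625.

286.625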